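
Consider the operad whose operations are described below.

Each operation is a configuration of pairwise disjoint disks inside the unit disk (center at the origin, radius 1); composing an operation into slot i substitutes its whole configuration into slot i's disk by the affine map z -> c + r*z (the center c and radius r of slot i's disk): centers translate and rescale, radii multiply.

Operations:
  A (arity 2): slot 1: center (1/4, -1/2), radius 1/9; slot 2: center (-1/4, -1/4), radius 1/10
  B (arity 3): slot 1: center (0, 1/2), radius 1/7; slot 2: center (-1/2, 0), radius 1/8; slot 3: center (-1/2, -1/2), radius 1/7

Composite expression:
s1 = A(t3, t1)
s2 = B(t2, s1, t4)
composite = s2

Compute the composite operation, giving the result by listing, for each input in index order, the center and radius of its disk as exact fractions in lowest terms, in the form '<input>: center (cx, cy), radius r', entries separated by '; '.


t1: center (-17/32, -1/32), radius 1/80; t2: center (0, 1/2), radius 1/7; t3: center (-15/32, -1/16), radius 1/72; t4: center (-1/2, -1/2), radius 1/7

Only the slot chain above each t matters under B; compose those maps.
input t2: applying the 1 nested substitution gives center (0, 1/2), radius 1/7
input t3: applying the 2 nested substitutions gives center (-15/32, -1/16), radius 1/72
input t1: applying the 2 nested substitutions gives center (-17/32, -1/32), radius 1/80
input t4: applying the 1 nested substitution gives center (-1/2, -1/2), radius 1/7


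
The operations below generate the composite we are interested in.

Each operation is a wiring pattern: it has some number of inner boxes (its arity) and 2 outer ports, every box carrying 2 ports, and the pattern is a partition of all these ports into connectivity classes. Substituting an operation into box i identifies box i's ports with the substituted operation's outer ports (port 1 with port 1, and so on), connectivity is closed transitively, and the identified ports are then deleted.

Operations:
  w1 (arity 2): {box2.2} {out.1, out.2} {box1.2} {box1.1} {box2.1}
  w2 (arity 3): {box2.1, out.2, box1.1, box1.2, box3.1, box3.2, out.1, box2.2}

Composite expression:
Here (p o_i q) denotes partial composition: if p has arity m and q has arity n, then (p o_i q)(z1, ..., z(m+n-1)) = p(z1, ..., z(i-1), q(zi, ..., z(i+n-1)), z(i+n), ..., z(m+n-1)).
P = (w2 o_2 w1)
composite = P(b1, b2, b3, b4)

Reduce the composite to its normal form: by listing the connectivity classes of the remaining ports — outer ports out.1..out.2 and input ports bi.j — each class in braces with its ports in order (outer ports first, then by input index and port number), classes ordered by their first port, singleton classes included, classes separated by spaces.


Connectivity passes through glued w2-boundaries; trace each wire chain.
stage w1: inputs (b2, b3), connectivity {out.1, out.2} {b2.1} {b2.2} {b3.1} {b3.2}, out.j its boundary
stage w2: inputs (b1, b2, b3, b4), connectivity {out.1, out.2, b1.1, b1.2, b4.1, b4.2} {b2.1} {b2.2} {b3.1} {b3.2}, out.j its boundary

{out.1, out.2, b1.1, b1.2, b4.1, b4.2} {b2.1} {b2.2} {b3.1} {b3.2}


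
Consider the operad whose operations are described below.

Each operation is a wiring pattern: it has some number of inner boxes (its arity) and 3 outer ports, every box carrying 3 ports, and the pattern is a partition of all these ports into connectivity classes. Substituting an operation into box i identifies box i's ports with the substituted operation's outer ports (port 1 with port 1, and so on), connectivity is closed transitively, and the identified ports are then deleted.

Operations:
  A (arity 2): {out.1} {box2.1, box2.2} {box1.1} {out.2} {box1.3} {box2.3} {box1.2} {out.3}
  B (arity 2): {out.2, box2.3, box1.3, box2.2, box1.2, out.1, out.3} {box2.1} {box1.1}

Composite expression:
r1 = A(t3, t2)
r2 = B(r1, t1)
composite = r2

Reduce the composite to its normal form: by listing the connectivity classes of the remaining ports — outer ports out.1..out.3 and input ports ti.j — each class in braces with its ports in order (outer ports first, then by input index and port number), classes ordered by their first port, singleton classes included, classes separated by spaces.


{out.1, out.2, out.3, t1.2, t1.3} {t1.1} {t2.1, t2.2} {t2.3} {t3.1} {t3.2} {t3.3}

Two ports join when wires chain via B-identified ports.
the subtree at A composes to {out.1} {out.2} {out.3} {t2.1, t2.2} {t2.3} {t3.1} {t3.2} {t3.3} on (t3, t2); out.j = own outer ports
the subtree at B composes to {out.1, out.2, out.3, t1.2, t1.3} {t1.1} {t2.1, t2.2} {t2.3} {t3.1} {t3.2} {t3.3} on (t3, t2, t1); out.j = own outer ports


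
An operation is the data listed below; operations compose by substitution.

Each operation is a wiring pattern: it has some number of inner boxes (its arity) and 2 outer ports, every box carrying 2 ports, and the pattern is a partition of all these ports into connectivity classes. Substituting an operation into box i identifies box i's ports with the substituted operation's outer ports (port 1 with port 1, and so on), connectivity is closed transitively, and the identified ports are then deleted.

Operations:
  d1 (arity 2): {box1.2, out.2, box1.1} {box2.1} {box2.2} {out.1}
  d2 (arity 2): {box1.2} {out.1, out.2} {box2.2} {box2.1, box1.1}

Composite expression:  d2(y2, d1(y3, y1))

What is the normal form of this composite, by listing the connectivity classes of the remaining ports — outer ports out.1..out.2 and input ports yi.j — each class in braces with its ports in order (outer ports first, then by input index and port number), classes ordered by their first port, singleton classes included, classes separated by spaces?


Reachability decides: close wires over d2-identified ports.
the subtree at d1 composes to {out.1} {out.2, y3.1, y3.2} {y1.1} {y1.2} on (y3, y1); out.j = own outer ports
the subtree at d2 composes to {out.1, out.2} {y1.1} {y1.2} {y2.1} {y2.2} {y3.1, y3.2} on (y2, y3, y1); out.j = own outer ports

{out.1, out.2} {y1.1} {y1.2} {y2.1} {y2.2} {y3.1, y3.2}


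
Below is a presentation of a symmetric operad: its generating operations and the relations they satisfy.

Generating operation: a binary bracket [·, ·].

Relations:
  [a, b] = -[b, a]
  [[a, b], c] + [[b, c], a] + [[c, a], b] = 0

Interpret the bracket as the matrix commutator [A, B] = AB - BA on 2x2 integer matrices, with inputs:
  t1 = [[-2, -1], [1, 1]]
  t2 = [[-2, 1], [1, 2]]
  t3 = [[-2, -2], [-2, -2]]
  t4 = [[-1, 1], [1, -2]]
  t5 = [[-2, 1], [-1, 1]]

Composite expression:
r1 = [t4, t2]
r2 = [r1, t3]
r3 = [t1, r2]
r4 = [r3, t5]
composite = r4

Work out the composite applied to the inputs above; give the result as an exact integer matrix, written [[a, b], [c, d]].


[[80, -120], [120, -80]]

[t4, t2] = [[0, 5], [-5, 0]]
[[t4, t2], t3] = [[-20, 0], [0, 20]]
[t1, [[t4, t2], t3]] = [[0, -40], [-40, 0]]
[[t1, [[t4, t2], t3]], t5] = [[80, -120], [120, -80]]


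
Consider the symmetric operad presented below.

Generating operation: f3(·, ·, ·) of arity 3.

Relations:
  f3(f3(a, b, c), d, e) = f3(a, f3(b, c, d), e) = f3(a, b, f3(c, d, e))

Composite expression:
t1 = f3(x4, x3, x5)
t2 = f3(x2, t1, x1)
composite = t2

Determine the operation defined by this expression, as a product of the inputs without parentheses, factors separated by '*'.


x2 * x4 * x3 * x5 * x1

All parenthesizations of f3 agree; list the x-inputs left to right.
f3(x4, x3, x5) flattens to x4 * x3 * x5
f3(x2, f3(x4, x3, x5), x1) flattens to x2 * x4 * x3 * x5 * x1


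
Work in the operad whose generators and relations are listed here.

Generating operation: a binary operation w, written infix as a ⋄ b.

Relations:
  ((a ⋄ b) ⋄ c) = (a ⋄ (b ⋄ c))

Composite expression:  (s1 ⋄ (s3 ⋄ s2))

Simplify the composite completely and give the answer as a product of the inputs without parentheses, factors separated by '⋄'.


s1 ⋄ s3 ⋄ s2

The w-tree's shape is irrelevant; the s-reading-order decides.
(s3 ⋄ s2) unparenthesizes to s3 ⋄ s2
(s1 ⋄ (s3 ⋄ s2)) unparenthesizes to s1 ⋄ s3 ⋄ s2


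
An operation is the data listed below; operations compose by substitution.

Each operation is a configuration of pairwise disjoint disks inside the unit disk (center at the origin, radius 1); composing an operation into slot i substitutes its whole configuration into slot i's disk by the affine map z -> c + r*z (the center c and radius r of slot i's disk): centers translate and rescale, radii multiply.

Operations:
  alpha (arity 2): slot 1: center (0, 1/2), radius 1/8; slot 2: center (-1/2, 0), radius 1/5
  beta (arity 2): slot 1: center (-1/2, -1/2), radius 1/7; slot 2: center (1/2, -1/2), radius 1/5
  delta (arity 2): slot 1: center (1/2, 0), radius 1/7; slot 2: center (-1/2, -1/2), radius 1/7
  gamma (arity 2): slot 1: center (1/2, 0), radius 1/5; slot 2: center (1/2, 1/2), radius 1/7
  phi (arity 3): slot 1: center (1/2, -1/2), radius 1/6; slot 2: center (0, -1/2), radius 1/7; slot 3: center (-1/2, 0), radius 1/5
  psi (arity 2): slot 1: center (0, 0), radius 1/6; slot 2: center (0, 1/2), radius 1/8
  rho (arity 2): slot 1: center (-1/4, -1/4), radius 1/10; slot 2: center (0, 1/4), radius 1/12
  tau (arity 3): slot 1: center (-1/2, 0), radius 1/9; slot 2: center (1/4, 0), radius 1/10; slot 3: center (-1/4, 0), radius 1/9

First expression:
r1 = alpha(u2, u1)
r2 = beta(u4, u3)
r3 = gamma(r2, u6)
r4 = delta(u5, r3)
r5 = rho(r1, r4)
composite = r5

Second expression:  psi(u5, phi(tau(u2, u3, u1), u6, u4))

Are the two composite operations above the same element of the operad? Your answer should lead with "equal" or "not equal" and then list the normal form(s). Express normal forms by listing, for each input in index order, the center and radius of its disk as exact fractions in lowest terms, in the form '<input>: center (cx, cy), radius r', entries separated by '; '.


The first expression, normalized: u1: center (-3/10, -1/4), radius 1/50; u2: center (-1/4, -1/5), radius 1/80; u3: center (-29/840, 29/140), radius 1/2100; u4: center (-31/840, 29/140), radius 1/2940; u5: center (1/24, 1/4), radius 1/84; u6: center (-1/28, 3/14), radius 1/588
The second expression, normalized: u1: center (11/192, 7/16), radius 1/432; u2: center (5/96, 7/16), radius 1/432; u3: center (13/192, 7/16), radius 1/480; u4: center (-1/16, 1/2), radius 1/40; u5: center (0, 0), radius 1/6; u6: center (0, 7/16), radius 1/56
Different reductions; not equal.

not equal; first: u1: center (-3/10, -1/4), radius 1/50; u2: center (-1/4, -1/5), radius 1/80; u3: center (-29/840, 29/140), radius 1/2100; u4: center (-31/840, 29/140), radius 1/2940; u5: center (1/24, 1/4), radius 1/84; u6: center (-1/28, 3/14), radius 1/588; second: u1: center (11/192, 7/16), radius 1/432; u2: center (5/96, 7/16), radius 1/432; u3: center (13/192, 7/16), radius 1/480; u4: center (-1/16, 1/2), radius 1/40; u5: center (0, 0), radius 1/6; u6: center (0, 7/16), radius 1/56


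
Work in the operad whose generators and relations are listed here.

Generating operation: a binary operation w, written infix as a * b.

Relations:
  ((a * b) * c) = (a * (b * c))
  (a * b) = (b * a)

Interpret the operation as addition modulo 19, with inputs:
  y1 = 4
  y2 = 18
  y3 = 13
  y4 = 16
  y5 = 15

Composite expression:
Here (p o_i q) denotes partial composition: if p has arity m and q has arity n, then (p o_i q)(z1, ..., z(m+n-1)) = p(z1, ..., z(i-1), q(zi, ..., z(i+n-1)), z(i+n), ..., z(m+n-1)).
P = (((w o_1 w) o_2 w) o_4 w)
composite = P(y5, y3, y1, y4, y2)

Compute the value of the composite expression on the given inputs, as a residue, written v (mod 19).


9 (mod 19)


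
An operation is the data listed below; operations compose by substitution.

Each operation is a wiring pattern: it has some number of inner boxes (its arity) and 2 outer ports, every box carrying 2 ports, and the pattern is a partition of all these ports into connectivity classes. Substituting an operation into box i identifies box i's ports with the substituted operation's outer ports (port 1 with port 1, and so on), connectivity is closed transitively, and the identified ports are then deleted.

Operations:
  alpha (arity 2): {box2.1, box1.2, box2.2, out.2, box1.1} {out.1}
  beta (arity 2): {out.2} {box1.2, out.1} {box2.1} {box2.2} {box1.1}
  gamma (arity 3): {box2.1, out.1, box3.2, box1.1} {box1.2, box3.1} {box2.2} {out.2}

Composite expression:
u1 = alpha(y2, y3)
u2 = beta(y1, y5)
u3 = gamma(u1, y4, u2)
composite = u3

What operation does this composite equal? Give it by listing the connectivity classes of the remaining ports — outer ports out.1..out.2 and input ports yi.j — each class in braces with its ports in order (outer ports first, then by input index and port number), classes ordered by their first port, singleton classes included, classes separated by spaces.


Connectivity passes through glued gamma-boundaries; trace each wire chain.
the subtree at alpha composes to {out.1} {out.2, y2.1, y2.2, y3.1, y3.2} on (y2, y3); out.j = own outer ports
the subtree at beta composes to {out.1, y1.2} {out.2} {y1.1} {y5.1} {y5.2} on (y1, y5); out.j = own outer ports
the subtree at gamma composes to {out.1, y4.1} {out.2} {y1.1} {y1.2, y2.1, y2.2, y3.1, y3.2} {y4.2} {y5.1} {y5.2} on (y2, y3, y4, y1, y5); out.j = own outer ports

{out.1, y4.1} {out.2} {y1.1} {y1.2, y2.1, y2.2, y3.1, y3.2} {y4.2} {y5.1} {y5.2}


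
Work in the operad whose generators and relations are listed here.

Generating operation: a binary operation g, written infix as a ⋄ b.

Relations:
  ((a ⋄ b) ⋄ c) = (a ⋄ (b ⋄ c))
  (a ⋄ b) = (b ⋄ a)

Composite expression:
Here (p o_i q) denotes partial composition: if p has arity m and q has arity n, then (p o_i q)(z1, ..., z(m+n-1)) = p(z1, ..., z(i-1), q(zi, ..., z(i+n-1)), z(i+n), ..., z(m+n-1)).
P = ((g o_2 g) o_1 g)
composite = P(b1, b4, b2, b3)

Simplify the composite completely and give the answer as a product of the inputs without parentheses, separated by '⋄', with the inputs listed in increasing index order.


Reordering under g is free, so list the b-inputs canonically.
(b1 ⋄ b4) reduces to b1 ⋄ b4
(b2 ⋄ b3) reduces to b2 ⋄ b3
((b1 ⋄ b4) ⋄ (b2 ⋄ b3)) reduces to b1 ⋄ b4 ⋄ b2 ⋄ b3
sorting the factors by input index: b1 ⋄ b2 ⋄ b3 ⋄ b4

b1 ⋄ b2 ⋄ b3 ⋄ b4


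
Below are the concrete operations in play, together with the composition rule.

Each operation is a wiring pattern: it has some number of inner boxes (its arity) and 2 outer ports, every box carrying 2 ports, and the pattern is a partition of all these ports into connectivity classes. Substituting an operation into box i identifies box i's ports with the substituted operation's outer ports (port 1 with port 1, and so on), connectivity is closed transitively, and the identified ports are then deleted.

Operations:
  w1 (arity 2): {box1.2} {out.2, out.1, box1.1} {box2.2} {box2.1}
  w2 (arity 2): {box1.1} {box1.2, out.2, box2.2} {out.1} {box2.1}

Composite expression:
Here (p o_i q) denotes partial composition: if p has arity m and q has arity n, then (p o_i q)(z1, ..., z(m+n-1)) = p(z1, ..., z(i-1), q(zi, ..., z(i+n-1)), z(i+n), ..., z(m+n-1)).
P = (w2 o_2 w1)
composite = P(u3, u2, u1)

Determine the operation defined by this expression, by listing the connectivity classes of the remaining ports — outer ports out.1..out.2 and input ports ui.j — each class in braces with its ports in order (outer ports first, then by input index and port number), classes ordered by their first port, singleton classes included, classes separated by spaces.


Two ports join when wires chain via w2-identified ports.
stage w1: inputs (u2, u1), connectivity {out.1, out.2, u2.1} {u1.1} {u1.2} {u2.2}, out.j its boundary
stage w2: inputs (u3, u2, u1), connectivity {out.1} {out.2, u2.1, u3.2} {u1.1} {u1.2} {u2.2} {u3.1}, out.j its boundary

{out.1} {out.2, u2.1, u3.2} {u1.1} {u1.2} {u2.2} {u3.1}


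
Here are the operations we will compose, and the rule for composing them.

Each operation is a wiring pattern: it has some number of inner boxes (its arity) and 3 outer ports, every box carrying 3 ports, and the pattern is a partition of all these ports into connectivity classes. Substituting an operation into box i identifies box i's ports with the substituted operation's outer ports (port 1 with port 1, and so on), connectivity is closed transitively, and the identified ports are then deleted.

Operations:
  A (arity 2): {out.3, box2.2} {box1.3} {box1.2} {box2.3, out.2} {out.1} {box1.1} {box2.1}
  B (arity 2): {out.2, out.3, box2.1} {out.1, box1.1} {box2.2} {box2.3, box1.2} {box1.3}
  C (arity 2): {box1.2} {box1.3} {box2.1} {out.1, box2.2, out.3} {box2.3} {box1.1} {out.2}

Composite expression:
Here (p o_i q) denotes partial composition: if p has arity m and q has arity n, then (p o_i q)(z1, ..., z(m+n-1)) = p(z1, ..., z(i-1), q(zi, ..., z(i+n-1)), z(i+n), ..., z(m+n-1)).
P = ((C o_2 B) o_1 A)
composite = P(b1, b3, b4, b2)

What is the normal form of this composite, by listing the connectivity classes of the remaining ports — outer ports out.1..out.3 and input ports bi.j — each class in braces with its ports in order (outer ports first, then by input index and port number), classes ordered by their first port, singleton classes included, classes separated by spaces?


{out.1, out.3, b2.1} {out.2} {b1.1} {b1.2} {b1.3} {b2.2} {b2.3, b4.2} {b3.1} {b3.2} {b3.3} {b4.1} {b4.3}

After gluing at C, chains via deleted ports link the b-ports.
stage A: inputs (b1, b3), connectivity {out.1} {out.2, b3.3} {out.3, b3.2} {b1.1} {b1.2} {b1.3} {b3.1}, out.j its boundary
stage B: inputs (b4, b2), connectivity {out.1, b4.1} {out.2, out.3, b2.1} {b2.2} {b2.3, b4.2} {b4.3}, out.j its boundary
stage C: inputs (b1, b3, b4, b2), connectivity {out.1, out.3, b2.1} {out.2} {b1.1} {b1.2} {b1.3} {b2.2} {b2.3, b4.2} {b3.1} {b3.2} {b3.3} {b4.1} {b4.3}, out.j its boundary


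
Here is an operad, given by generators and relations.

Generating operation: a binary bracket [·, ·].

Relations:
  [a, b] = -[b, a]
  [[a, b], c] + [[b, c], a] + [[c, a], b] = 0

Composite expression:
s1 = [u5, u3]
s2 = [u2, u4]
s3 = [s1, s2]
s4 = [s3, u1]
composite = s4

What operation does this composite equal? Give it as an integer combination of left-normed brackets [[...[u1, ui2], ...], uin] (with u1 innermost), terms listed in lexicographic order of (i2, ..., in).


-[[[[u1, u2], u4], u3], u5] + [[[[u1, u2], u4], u5], u3] + [[[[u1, u3], u5], u2], u4] - [[[[u1, u3], u5], u4], u2] + [[[[u1, u4], u2], u3], u5] - [[[[u1, u4], u2], u5], u3] - [[[[u1, u5], u3], u2], u4] + [[[[u1, u5], u3], u4], u2]

Skip Jacobi rewriting: expand, keep u1-initial words, read off terms.
Composite bracket: [[[u5, u3], [u2, u4]], u1]
The bracket unfolds into 16 signed words via [a, b] = ab - ba (2^4 = 16).
Collect the words opening with u1:
  word u1u2u4u3u5 has sign -1, contributing -[[[[u1, u2], u4], u3], u5]
  word u1u2u4u5u3 has sign +1, contributing +[[[[u1, u2], u4], u5], u3]
  word u1u3u5u2u4 has sign +1, contributing +[[[[u1, u3], u5], u2], u4]
  word u1u3u5u4u2 has sign -1, contributing -[[[[u1, u3], u5], u4], u2]
  word u1u4u2u3u5 has sign +1, contributing +[[[[u1, u4], u2], u3], u5]
  word u1u4u2u5u3 has sign -1, contributing -[[[[u1, u4], u2], u5], u3]
  word u1u5u3u2u4 has sign -1, contributing -[[[[u1, u5], u3], u2], u4]
  word u1u5u3u4u2 has sign +1, contributing +[[[[u1, u5], u3], u4], u2]


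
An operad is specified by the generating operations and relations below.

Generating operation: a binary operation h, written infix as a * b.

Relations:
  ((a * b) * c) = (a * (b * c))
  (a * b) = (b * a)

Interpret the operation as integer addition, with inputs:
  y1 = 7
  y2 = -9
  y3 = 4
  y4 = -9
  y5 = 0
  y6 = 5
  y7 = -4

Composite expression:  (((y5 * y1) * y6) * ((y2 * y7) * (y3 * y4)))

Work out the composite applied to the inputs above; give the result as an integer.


-6

(y5 * y1) = 7
((y5 * y1) * y6) = 12
(y2 * y7) = -13
(y3 * y4) = -5
((y2 * y7) * (y3 * y4)) = -18
(((y5 * y1) * y6) * ((y2 * y7) * (y3 * y4))) = -6


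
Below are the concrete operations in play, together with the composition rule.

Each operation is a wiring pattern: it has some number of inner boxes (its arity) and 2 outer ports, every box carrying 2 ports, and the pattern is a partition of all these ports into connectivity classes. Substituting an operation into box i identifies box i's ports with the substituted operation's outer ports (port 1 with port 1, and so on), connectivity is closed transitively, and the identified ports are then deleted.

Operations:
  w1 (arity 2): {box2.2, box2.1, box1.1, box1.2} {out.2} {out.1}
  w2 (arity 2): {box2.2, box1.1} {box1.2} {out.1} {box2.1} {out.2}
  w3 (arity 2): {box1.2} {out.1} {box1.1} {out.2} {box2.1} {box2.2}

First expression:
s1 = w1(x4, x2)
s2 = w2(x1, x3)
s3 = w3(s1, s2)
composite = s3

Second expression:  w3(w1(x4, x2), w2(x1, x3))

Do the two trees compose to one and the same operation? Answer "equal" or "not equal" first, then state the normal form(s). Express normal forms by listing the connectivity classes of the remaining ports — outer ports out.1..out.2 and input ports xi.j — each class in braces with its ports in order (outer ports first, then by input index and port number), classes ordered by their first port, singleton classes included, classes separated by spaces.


equal: each reduces to {out.1} {out.2} {x1.1, x3.2} {x1.2} {x2.1, x2.2, x4.1, x4.2} {x3.1}

The first expression, normalized: {out.1} {out.2} {x1.1, x3.2} {x1.2} {x2.1, x2.2, x4.1, x4.2} {x3.1}
The second expression, normalized: {out.1} {out.2} {x1.1, x3.2} {x1.2} {x2.1, x2.2, x4.1, x4.2} {x3.1}
Identical normal forms: equal.


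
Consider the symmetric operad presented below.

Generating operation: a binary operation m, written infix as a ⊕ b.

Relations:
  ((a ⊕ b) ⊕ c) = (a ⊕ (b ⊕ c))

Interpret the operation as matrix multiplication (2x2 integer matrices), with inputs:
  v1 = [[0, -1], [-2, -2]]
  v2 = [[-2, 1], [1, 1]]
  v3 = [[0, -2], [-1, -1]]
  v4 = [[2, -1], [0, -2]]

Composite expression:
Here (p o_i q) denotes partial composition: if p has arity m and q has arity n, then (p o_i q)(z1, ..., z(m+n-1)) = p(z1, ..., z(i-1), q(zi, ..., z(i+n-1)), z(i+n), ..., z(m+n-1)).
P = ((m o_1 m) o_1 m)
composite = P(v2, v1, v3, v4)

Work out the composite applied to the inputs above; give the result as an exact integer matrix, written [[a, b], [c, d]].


[[0, -8], [6, -17]]

(v2 ⊕ v1) = [[-2, 0], [-2, -3]]
((v2 ⊕ v1) ⊕ v3) = [[0, 4], [3, 7]]
(((v2 ⊕ v1) ⊕ v3) ⊕ v4) = [[0, -8], [6, -17]]


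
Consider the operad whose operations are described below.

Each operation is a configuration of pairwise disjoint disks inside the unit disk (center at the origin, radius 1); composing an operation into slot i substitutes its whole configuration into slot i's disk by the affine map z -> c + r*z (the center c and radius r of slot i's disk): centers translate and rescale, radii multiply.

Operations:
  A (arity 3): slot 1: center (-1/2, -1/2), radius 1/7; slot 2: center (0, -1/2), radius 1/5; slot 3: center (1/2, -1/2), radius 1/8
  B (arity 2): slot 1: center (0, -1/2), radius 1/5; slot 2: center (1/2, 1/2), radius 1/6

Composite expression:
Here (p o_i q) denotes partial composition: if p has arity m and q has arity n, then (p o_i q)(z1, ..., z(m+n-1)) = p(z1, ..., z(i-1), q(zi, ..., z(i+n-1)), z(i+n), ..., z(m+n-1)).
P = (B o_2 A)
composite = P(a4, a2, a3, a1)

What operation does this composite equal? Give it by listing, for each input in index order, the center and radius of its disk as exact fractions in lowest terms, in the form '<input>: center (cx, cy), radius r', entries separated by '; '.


Below B, radii multiply path by path; the a-disk centers shift.
tracing a4 down its 1-map path: center (0, -1/2), radius 1/5
tracing a2 down its 2-map path: center (5/12, 5/12), radius 1/42
tracing a3 down its 2-map path: center (1/2, 5/12), radius 1/30
tracing a1 down its 2-map path: center (7/12, 5/12), radius 1/48

a1: center (7/12, 5/12), radius 1/48; a2: center (5/12, 5/12), radius 1/42; a3: center (1/2, 5/12), radius 1/30; a4: center (0, -1/2), radius 1/5


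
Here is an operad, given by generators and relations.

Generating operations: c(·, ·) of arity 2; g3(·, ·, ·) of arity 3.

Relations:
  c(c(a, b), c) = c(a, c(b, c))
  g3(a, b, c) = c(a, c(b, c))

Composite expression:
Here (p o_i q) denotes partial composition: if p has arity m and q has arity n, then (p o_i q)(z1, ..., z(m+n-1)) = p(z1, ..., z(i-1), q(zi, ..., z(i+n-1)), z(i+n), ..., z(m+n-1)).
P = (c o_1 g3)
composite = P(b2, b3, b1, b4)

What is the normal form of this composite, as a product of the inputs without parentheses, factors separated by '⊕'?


Under associativity of c, the answer is the b's in reading order.
g3(b2, b3, b1) flattens to b2 ⊕ b3 ⊕ b1
c(g3(b2, b3, b1), b4) flattens to b2 ⊕ b3 ⊕ b1 ⊕ b4

b2 ⊕ b3 ⊕ b1 ⊕ b4


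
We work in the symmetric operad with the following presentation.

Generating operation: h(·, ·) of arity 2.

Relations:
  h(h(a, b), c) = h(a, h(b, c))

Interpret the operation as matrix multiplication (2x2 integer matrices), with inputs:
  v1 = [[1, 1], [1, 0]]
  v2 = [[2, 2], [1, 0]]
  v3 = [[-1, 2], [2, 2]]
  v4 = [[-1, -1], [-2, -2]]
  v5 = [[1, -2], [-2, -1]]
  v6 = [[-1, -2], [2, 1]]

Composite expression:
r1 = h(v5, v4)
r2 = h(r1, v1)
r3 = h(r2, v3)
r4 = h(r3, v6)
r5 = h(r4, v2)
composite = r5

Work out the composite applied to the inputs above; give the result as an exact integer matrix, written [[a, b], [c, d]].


[[90, 72], [120, 96]]

h(v5, v4) = [[3, 3], [4, 4]]
h(h(v5, v4), v1) = [[6, 3], [8, 4]]
h(h(h(v5, v4), v1), v3) = [[0, 18], [0, 24]]
h(h(h(h(v5, v4), v1), v3), v6) = [[36, 18], [48, 24]]
h(h(h(h(h(v5, v4), v1), v3), v6), v2) = [[90, 72], [120, 96]]


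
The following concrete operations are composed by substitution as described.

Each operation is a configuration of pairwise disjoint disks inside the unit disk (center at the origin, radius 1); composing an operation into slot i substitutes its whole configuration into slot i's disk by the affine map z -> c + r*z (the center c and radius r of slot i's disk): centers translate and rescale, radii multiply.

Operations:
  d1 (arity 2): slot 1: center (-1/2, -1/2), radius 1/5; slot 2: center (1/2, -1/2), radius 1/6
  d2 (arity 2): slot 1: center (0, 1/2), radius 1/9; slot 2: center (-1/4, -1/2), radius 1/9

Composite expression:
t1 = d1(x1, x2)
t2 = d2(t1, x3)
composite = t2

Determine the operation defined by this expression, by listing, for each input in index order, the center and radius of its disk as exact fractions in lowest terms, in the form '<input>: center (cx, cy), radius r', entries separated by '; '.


Follow each x-input down from d2: c' goes to c + r*c', radius to r*r'.
input x1: applying the 2 nested substitutions gives center (-1/18, 4/9), radius 1/45
input x2: applying the 2 nested substitutions gives center (1/18, 4/9), radius 1/54
input x3: applying the 1 nested substitution gives center (-1/4, -1/2), radius 1/9

x1: center (-1/18, 4/9), radius 1/45; x2: center (1/18, 4/9), radius 1/54; x3: center (-1/4, -1/2), radius 1/9


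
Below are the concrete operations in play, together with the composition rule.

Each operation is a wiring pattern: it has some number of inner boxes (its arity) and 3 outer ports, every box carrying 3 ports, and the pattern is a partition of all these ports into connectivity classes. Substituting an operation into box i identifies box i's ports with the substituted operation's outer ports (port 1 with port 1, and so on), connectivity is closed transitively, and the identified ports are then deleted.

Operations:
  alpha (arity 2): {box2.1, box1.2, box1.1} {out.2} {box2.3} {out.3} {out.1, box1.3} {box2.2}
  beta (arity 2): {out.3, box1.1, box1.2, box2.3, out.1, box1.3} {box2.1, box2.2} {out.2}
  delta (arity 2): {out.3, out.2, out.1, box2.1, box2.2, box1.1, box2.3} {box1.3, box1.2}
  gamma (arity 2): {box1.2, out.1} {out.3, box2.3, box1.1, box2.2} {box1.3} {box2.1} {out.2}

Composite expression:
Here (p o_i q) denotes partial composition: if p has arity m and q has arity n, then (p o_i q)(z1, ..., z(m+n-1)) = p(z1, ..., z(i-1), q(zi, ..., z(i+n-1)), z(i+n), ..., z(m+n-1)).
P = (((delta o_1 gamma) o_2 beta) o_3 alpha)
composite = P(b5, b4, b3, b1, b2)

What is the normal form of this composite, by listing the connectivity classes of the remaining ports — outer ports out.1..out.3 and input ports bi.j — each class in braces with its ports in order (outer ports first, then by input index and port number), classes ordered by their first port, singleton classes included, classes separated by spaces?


Reachability decides: close wires over delta-identified ports.
the subtree at alpha composes to {out.1, b3.3} {out.2} {out.3} {b1.1, b3.1, b3.2} {b1.2} {b1.3} on (b3, b1); out.j = own outer ports
the subtree at beta composes to {out.1, out.3, b4.1, b4.2, b4.3} {out.2} {b1.1, b3.1, b3.2} {b1.2} {b1.3} {b3.3} on (b4, b3, b1); out.j = own outer ports
the subtree at gamma composes to {out.1, b5.2} {out.2} {out.3, b4.1, b4.2, b4.3, b5.1} {b1.1, b3.1, b3.2} {b1.2} {b1.3} {b3.3} {b5.3} on (b5, b4, b3, b1); out.j = own outer ports
the subtree at delta composes to {out.1, out.2, out.3, b2.1, b2.2, b2.3, b5.2} {b1.1, b3.1, b3.2} {b1.2} {b1.3} {b3.3} {b4.1, b4.2, b4.3, b5.1} {b5.3} on (b5, b4, b3, b1, b2); out.j = own outer ports

{out.1, out.2, out.3, b2.1, b2.2, b2.3, b5.2} {b1.1, b3.1, b3.2} {b1.2} {b1.3} {b3.3} {b4.1, b4.2, b4.3, b5.1} {b5.3}


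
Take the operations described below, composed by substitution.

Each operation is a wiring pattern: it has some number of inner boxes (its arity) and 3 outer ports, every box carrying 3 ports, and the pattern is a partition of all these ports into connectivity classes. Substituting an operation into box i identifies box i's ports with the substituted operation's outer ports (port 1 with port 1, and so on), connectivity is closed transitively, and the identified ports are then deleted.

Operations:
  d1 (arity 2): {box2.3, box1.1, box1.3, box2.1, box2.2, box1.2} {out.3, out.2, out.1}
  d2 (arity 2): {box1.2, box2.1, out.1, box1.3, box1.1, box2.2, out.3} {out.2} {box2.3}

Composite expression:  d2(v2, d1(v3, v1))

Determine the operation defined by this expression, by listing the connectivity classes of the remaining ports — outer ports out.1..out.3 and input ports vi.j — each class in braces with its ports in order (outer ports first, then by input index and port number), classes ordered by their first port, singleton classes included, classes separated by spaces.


{out.1, out.3, v2.1, v2.2, v2.3} {out.2} {v1.1, v1.2, v1.3, v3.1, v3.2, v3.3}

After gluing at d2, chains via deleted ports link the v-ports.
the subtree at d1 composes to {out.1, out.2, out.3} {v1.1, v1.2, v1.3, v3.1, v3.2, v3.3} on (v3, v1); out.j = own outer ports
the subtree at d2 composes to {out.1, out.3, v2.1, v2.2, v2.3} {out.2} {v1.1, v1.2, v1.3, v3.1, v3.2, v3.3} on (v2, v3, v1); out.j = own outer ports


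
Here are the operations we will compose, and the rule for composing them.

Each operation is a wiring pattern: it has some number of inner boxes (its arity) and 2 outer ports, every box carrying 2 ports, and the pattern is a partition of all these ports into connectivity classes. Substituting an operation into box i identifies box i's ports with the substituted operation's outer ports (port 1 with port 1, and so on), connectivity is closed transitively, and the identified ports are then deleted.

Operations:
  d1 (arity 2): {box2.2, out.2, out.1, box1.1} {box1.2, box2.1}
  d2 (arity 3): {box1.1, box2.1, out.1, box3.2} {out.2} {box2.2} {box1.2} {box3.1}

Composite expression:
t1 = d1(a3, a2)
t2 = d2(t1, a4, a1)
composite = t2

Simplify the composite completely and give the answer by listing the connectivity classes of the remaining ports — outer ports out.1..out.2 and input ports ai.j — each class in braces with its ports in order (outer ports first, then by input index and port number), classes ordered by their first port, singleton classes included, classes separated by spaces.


Two ports join when wires chain via d2-identified ports.
d1 over (a3, a2) gives {out.1, out.2, a2.2, a3.1} {a2.1, a3.2}, out.j being that stage's outer ports
d2 over (a3, a2, a4, a1) gives {out.1, a1.2, a2.2, a3.1, a4.1} {out.2} {a1.1} {a2.1, a3.2} {a4.2}, out.j being that stage's outer ports

{out.1, a1.2, a2.2, a3.1, a4.1} {out.2} {a1.1} {a2.1, a3.2} {a4.2}


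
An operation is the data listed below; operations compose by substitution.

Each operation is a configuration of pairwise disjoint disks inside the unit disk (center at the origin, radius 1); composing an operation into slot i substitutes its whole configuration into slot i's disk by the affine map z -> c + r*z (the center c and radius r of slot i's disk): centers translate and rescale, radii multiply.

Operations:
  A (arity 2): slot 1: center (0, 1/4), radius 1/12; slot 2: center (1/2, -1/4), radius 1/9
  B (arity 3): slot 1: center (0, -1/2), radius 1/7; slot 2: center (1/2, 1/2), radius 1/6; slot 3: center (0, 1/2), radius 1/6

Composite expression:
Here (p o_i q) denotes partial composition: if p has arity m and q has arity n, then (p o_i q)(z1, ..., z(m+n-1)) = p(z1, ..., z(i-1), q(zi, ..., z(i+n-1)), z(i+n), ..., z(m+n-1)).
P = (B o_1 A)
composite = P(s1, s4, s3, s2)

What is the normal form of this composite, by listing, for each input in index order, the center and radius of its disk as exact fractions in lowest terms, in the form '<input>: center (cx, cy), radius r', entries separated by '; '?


Affine substitution under B: radii multiply and s-centers shift.
input s1: composing its 2 substitution steps yields center (0, -13/28), radius 1/84
input s4: composing its 2 substitution steps yields center (1/14, -15/28), radius 1/63
input s3: composing its 1 substitution step yields center (1/2, 1/2), radius 1/6
input s2: composing its 1 substitution step yields center (0, 1/2), radius 1/6

s1: center (0, -13/28), radius 1/84; s2: center (0, 1/2), radius 1/6; s3: center (1/2, 1/2), radius 1/6; s4: center (1/14, -15/28), radius 1/63


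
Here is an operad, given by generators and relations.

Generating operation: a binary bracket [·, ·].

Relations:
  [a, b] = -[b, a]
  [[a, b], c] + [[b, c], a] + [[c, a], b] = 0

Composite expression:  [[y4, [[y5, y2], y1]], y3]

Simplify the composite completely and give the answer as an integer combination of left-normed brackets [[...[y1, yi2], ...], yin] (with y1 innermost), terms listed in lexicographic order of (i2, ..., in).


-[[[[y1, y2], y5], y4], y3] + [[[[y1, y5], y2], y4], y3]

Expand each bracket as ab - ba; the y1-initial words give the coefficients.
Composite bracket: [[y4, [[y5, y2], y1]], y3]
Under [a, b] = ab - ba we get 16 signed associative words (2^4 = 16).
Only words starting with y1 matter:
  word y1y2y5y4y3 has sign -1, contributing -[[[[y1, y2], y5], y4], y3]
  word y1y5y2y4y3 has sign +1, contributing +[[[[y1, y5], y2], y4], y3]


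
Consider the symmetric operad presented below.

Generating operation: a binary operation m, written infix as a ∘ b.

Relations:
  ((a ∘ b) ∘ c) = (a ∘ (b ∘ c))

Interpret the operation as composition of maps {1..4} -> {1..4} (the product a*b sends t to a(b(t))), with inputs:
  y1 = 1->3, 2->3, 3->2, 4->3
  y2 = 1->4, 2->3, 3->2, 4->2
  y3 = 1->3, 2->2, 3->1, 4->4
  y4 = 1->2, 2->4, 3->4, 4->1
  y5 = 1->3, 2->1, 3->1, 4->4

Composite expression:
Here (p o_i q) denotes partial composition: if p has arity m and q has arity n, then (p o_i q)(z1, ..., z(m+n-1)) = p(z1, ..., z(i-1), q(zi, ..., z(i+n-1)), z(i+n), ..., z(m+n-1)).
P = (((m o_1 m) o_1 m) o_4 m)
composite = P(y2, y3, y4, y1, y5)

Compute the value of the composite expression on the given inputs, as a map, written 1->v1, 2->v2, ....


1->2, 2->2, 3->2, 4->2

(y2 ∘ y3) = 1->2, 2->3, 3->4, 4->2
((y2 ∘ y3) ∘ y4) = 1->3, 2->2, 3->2, 4->2
(y1 ∘ y5) = 1->2, 2->3, 3->3, 4->3
(((y2 ∘ y3) ∘ y4) ∘ (y1 ∘ y5)) = 1->2, 2->2, 3->2, 4->2


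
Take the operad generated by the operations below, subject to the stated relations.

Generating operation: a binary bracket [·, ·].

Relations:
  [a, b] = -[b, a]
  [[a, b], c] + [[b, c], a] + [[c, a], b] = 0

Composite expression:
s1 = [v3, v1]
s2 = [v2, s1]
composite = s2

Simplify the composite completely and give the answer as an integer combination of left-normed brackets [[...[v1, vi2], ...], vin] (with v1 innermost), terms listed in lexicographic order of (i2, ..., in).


A multilinear Lie element is pinned by v1-initial words (v1 innermost).
Composite bracket: [v2, [v3, v1]]
Under [a, b] = ab - ba we get 4 signed associative words (2^2 = 4).
Collect the words opening with v1:
  v1v3v2 appears with sign +1, giving the term +[[v1, v3], v2]

[[v1, v3], v2]


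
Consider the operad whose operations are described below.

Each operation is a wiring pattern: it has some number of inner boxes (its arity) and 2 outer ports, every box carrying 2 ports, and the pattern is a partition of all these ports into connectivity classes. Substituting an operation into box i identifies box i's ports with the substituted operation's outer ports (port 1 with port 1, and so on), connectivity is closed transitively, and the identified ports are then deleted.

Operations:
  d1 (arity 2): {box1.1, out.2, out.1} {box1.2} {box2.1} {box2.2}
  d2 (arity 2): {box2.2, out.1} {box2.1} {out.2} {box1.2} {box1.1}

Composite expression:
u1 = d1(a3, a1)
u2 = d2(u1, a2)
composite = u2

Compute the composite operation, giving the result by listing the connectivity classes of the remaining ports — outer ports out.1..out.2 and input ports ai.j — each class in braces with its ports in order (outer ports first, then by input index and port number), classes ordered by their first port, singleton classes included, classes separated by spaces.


{out.1, a2.2} {out.2} {a1.1} {a1.2} {a2.1} {a3.1} {a3.2}

After gluing at d2, chains via deleted ports link the a-ports.
through d1, on inputs (a3, a1): {out.1, out.2, a3.1} {a1.1} {a1.2} {a3.2} (out.j = stage outer ports)
through d2, on inputs (a3, a1, a2): {out.1, a2.2} {out.2} {a1.1} {a1.2} {a2.1} {a3.1} {a3.2} (out.j = stage outer ports)


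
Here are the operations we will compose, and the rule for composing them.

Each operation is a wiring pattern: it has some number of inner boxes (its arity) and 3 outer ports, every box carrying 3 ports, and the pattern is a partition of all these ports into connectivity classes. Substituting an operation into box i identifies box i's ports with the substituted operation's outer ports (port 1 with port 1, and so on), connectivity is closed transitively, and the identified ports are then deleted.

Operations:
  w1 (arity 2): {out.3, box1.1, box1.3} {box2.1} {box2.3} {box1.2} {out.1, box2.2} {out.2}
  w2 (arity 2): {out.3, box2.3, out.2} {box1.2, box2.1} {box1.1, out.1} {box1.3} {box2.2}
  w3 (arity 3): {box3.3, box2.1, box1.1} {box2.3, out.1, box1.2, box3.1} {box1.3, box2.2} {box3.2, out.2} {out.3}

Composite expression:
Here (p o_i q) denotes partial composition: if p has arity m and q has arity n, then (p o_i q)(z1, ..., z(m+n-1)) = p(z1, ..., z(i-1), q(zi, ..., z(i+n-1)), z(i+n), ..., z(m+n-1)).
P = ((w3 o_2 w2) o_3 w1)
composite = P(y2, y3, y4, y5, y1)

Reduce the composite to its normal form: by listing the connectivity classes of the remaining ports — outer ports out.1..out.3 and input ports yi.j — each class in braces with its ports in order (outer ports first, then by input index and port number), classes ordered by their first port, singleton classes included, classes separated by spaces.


{out.1, y1.1, y2.2, y2.3, y4.1, y4.3} {out.2, y1.2} {out.3} {y1.3, y2.1, y3.1} {y3.2, y5.2} {y3.3} {y4.2} {y5.1} {y5.3}

Two ports join when wires chain via w3-identified ports.
composing w1 on (y4, y5), with out.j its own outer ports: {out.1, y5.2} {out.2} {out.3, y4.1, y4.3} {y4.2} {y5.1} {y5.3}
composing w2 on (y3, y4, y5), with out.j its own outer ports: {out.1, y3.1} {out.2, out.3, y4.1, y4.3} {y3.2, y5.2} {y3.3} {y4.2} {y5.1} {y5.3}
composing w3 on (y2, y3, y4, y5, y1), with out.j its own outer ports: {out.1, y1.1, y2.2, y2.3, y4.1, y4.3} {out.2, y1.2} {out.3} {y1.3, y2.1, y3.1} {y3.2, y5.2} {y3.3} {y4.2} {y5.1} {y5.3}


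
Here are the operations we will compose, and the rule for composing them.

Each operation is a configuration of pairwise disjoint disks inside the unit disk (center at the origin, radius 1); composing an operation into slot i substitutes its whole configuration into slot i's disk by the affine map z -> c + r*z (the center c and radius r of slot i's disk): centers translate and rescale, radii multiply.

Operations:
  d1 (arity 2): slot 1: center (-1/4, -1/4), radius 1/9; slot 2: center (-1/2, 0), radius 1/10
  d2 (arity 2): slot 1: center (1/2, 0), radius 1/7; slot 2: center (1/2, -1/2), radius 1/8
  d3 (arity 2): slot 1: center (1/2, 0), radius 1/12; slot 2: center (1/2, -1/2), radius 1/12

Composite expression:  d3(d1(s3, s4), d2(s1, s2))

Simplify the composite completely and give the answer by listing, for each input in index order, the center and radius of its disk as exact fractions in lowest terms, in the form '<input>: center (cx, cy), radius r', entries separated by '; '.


s1: center (13/24, -1/2), radius 1/84; s2: center (13/24, -13/24), radius 1/96; s3: center (23/48, -1/48), radius 1/108; s4: center (11/24, 0), radius 1/120

Below d3, radii multiply path by path; the s-disk centers shift.
tracing s3 down its 2-map path: center (23/48, -1/48), radius 1/108
tracing s4 down its 2-map path: center (11/24, 0), radius 1/120
tracing s1 down its 2-map path: center (13/24, -1/2), radius 1/84
tracing s2 down its 2-map path: center (13/24, -13/24), radius 1/96
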